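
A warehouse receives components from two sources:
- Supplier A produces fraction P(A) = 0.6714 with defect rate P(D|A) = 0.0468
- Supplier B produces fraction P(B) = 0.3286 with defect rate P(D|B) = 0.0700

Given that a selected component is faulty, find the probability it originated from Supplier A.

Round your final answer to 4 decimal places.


Let A = from Supplier A, D = faulty

Given:
- P(A) = 0.6714, P(B) = 0.3286
- P(D|A) = 0.0468, P(D|B) = 0.0700

Step 1: Find P(D)
P(D) = P(D|A)P(A) + P(D|B)P(B)
     = 0.0468 × 0.6714 + 0.0700 × 0.3286
     = 0.03142152 + 0.02300200
     = 0.05442352

Step 2: Apply Bayes' theorem
P(A|D) = P(D|A)P(A) / P(D)
       = 0.03142152 / 0.05442352
       = 0.5774


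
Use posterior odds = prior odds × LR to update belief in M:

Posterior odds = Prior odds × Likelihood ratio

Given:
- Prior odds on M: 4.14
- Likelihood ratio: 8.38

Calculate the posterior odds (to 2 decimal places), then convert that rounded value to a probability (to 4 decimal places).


Step 1: Calculate posterior odds
Posterior odds = Prior odds × LR
               = 4.14 × 8.38
               = 34.69

Step 2: Convert to probability
P(M|E) = Posterior odds / (1 + Posterior odds)
       = 34.69 / (1 + 34.69)
       = 34.69 / 35.69
       = 0.9720

The evidence increased P(M) from 0.8054 to 0.9720.


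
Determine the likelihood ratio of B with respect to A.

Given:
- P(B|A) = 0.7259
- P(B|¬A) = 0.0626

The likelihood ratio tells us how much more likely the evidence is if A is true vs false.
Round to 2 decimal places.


Likelihood Ratio (LR) = P(B|A) / P(B|¬A)

LR = 0.7259 / 0.0626
   = 11.60

The evidence is 11.60 times more likely if A is true than if A is false.
Since LR > 1, the evidence supports A over ¬A.


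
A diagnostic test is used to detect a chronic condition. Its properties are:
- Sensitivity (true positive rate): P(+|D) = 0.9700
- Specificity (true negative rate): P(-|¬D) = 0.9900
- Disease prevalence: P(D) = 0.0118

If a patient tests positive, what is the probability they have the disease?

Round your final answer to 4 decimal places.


Let D = has disease, + = positive test

Given:
- P(D) = 0.0118 (prevalence)
- P(+|D) = 0.9700 (sensitivity)
- P(-|¬D) = 0.9900 (specificity)
- P(+|¬D) = 0.0100 (false positive rate = 1 - specificity)

Step 1: Find P(+)
P(+) = P(+|D)P(D) + P(+|¬D)P(¬D)
     = 0.9700 × 0.0118 + 0.0100 × 0.9882
     = 0.01144600 + 0.00988200
     = 0.02132800

Step 2: Apply Bayes' theorem for P(D|+)
P(D|+) = P(+|D)P(D) / P(+)
       = 0.01144600 / 0.02132800
       = 0.5367


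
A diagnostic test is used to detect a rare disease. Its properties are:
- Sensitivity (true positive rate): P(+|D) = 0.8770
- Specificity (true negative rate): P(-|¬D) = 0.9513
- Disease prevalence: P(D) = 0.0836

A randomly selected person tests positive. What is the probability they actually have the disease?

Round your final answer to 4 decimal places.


Let D = has disease, + = positive test

Given:
- P(D) = 0.0836 (prevalence)
- P(+|D) = 0.8770 (sensitivity)
- P(-|¬D) = 0.9513 (specificity)
- P(+|¬D) = 0.0487 (false positive rate = 1 - specificity)

Step 1: Find P(+)
P(+) = P(+|D)P(D) + P(+|¬D)P(¬D)
     = 0.8770 × 0.0836 + 0.0487 × 0.9164
     = 0.07331720 + 0.04462868
     = 0.11794588

Step 2: Apply Bayes' theorem for P(D|+)
P(D|+) = P(+|D)P(D) / P(+)
       = 0.07331720 / 0.11794588
       = 0.6216


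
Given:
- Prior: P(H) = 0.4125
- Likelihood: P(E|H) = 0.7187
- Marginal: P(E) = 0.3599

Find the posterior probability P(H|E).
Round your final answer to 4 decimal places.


Using Bayes' theorem:

P(H|E) = P(E|H) × P(H) / P(E)
       = 0.7187 × 0.4125 / 0.3599
       = 0.29646375 / 0.3599
       = 0.8237

The evidence strengthens our belief in H.
Prior: 0.4125 → Posterior: 0.8237


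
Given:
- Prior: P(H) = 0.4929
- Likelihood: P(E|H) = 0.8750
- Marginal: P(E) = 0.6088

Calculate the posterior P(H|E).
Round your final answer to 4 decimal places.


Using Bayes' theorem:

P(H|E) = P(E|H) × P(H) / P(E)
       = 0.8750 × 0.4929 / 0.6088
       = 0.43128750 / 0.6088
       = 0.7084

The evidence strengthens our belief in H.
Prior: 0.4929 → Posterior: 0.7084


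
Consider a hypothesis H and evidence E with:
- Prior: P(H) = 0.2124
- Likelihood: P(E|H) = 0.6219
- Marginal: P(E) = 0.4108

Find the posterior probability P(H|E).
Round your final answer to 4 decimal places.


Using Bayes' theorem:

P(H|E) = P(E|H) × P(H) / P(E)
       = 0.6219 × 0.2124 / 0.4108
       = 0.13209156 / 0.4108
       = 0.3215

The evidence strengthens our belief in H.
Prior: 0.2124 → Posterior: 0.3215


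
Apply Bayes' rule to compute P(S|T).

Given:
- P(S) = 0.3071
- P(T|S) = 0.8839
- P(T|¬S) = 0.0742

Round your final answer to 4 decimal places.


Bayes' theorem: P(S|T) = P(T|S) × P(S) / P(T)

Step 1: Calculate P(T) using law of total probability
P(T) = P(T|S)P(S) + P(T|¬S)P(¬S)
     = 0.8839 × 0.3071 + 0.0742 × 0.6929
     = 0.27144569 + 0.05141318
     = 0.32285887

Step 2: Apply Bayes' theorem
P(S|T) = P(T|S) × P(S) / P(T)
       = 0.27144569 / 0.32285887
       = 0.8408


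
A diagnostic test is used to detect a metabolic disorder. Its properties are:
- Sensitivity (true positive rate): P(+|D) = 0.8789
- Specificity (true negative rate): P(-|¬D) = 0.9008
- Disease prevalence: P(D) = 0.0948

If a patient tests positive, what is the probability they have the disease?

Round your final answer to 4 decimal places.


Let D = has disease, + = positive test

Given:
- P(D) = 0.0948 (prevalence)
- P(+|D) = 0.8789 (sensitivity)
- P(-|¬D) = 0.9008 (specificity)
- P(+|¬D) = 0.0992 (false positive rate = 1 - specificity)

Step 1: Find P(+)
P(+) = P(+|D)P(D) + P(+|¬D)P(¬D)
     = 0.8789 × 0.0948 + 0.0992 × 0.9052
     = 0.08331972 + 0.08979584
     = 0.17311556

Step 2: Apply Bayes' theorem for P(D|+)
P(D|+) = P(+|D)P(D) / P(+)
       = 0.08331972 / 0.17311556
       = 0.4813


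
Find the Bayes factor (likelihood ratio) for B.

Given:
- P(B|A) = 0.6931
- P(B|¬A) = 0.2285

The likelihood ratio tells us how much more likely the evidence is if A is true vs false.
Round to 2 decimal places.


Likelihood Ratio (LR) = P(B|A) / P(B|¬A)

LR = 0.6931 / 0.2285
   = 3.03

The evidence is 3.03 times more likely if A is true than if A is false.
LR > 1, so observing B raises the odds in favor of A.


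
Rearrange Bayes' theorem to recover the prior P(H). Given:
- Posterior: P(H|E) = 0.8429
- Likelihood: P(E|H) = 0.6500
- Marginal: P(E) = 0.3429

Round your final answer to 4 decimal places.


From Bayes' theorem: P(H|E) = P(E|H) × P(H) / P(E)

Rearranging for P(H):
P(H) = P(H|E) × P(E) / P(E|H)
     = 0.8429 × 0.3429 / 0.6500
     = 0.28903041 / 0.6500
     = 0.4447


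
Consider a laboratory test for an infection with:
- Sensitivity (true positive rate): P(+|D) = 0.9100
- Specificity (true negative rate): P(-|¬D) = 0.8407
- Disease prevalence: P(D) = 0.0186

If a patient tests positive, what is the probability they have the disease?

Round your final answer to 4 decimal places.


Let D = has disease, + = positive test

Given:
- P(D) = 0.0186 (prevalence)
- P(+|D) = 0.9100 (sensitivity)
- P(-|¬D) = 0.8407 (specificity)
- P(+|¬D) = 0.1593 (false positive rate = 1 - specificity)

Step 1: Find P(+)
P(+) = P(+|D)P(D) + P(+|¬D)P(¬D)
     = 0.9100 × 0.0186 + 0.1593 × 0.9814
     = 0.01692600 + 0.15633702
     = 0.17326302

Step 2: Apply Bayes' theorem for P(D|+)
P(D|+) = P(+|D)P(D) / P(+)
       = 0.01692600 / 0.17326302
       = 0.0977


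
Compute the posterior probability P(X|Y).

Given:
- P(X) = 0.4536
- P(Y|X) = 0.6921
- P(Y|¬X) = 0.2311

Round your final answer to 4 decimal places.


Bayes' theorem: P(X|Y) = P(Y|X) × P(X) / P(Y)

Step 1: Calculate P(Y) using law of total probability
P(Y) = P(Y|X)P(X) + P(Y|¬X)P(¬X)
     = 0.6921 × 0.4536 + 0.2311 × 0.5464
     = 0.31393656 + 0.12627304
     = 0.44020960

Step 2: Apply Bayes' theorem
P(X|Y) = P(Y|X) × P(X) / P(Y)
       = 0.31393656 / 0.44020960
       = 0.7132


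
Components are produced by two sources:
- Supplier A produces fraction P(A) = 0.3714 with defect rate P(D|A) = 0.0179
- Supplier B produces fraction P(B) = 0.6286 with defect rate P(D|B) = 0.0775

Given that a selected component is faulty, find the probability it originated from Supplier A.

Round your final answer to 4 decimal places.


Let A = from Supplier A, D = faulty

Given:
- P(A) = 0.3714, P(B) = 0.6286
- P(D|A) = 0.0179, P(D|B) = 0.0775

Step 1: Find P(D)
P(D) = P(D|A)P(A) + P(D|B)P(B)
     = 0.0179 × 0.3714 + 0.0775 × 0.6286
     = 0.00664806 + 0.04871650
     = 0.05536456

Step 2: Apply Bayes' theorem
P(A|D) = P(D|A)P(A) / P(D)
       = 0.00664806 / 0.05536456
       = 0.1201


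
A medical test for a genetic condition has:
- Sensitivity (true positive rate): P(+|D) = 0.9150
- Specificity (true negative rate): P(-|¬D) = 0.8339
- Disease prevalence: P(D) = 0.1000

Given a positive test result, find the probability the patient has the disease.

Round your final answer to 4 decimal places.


Let D = has disease, + = positive test

Given:
- P(D) = 0.1000 (prevalence)
- P(+|D) = 0.9150 (sensitivity)
- P(-|¬D) = 0.8339 (specificity)
- P(+|¬D) = 0.1661 (false positive rate = 1 - specificity)

Step 1: Find P(+)
P(+) = P(+|D)P(D) + P(+|¬D)P(¬D)
     = 0.9150 × 0.1000 + 0.1661 × 0.9000
     = 0.09150000 + 0.14949000
     = 0.24099000

Step 2: Apply Bayes' theorem for P(D|+)
P(D|+) = P(+|D)P(D) / P(+)
       = 0.09150000 / 0.24099000
       = 0.3797


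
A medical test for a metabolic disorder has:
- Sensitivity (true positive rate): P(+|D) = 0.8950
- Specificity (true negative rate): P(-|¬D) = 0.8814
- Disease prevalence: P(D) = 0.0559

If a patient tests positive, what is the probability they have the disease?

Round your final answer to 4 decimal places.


Let D = has disease, + = positive test

Given:
- P(D) = 0.0559 (prevalence)
- P(+|D) = 0.8950 (sensitivity)
- P(-|¬D) = 0.8814 (specificity)
- P(+|¬D) = 0.1186 (false positive rate = 1 - specificity)

Step 1: Find P(+)
P(+) = P(+|D)P(D) + P(+|¬D)P(¬D)
     = 0.8950 × 0.0559 + 0.1186 × 0.9441
     = 0.05003050 + 0.11197026
     = 0.16200076

Step 2: Apply Bayes' theorem for P(D|+)
P(D|+) = P(+|D)P(D) / P(+)
       = 0.05003050 / 0.16200076
       = 0.3088


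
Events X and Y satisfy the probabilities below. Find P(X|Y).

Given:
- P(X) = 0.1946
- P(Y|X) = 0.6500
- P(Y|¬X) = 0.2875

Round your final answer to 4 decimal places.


Bayes' theorem: P(X|Y) = P(Y|X) × P(X) / P(Y)

Step 1: Calculate P(Y) using law of total probability
P(Y) = P(Y|X)P(X) + P(Y|¬X)P(¬X)
     = 0.6500 × 0.1946 + 0.2875 × 0.8054
     = 0.12649000 + 0.23155250
     = 0.35804250

Step 2: Apply Bayes' theorem
P(X|Y) = P(Y|X) × P(X) / P(Y)
       = 0.12649000 / 0.35804250
       = 0.3533


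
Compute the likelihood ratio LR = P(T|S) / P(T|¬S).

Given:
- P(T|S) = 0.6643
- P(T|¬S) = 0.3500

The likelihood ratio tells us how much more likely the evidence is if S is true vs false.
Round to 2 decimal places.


Likelihood Ratio (LR) = P(T|S) / P(T|¬S)

LR = 0.6643 / 0.3500
   = 1.90

The evidence is 1.90 times more likely if S is true than if S is false.
LR > 1, so observing T raises the odds in favor of S.


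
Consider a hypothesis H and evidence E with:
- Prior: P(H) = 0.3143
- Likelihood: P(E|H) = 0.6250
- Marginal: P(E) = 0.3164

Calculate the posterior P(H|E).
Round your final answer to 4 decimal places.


Using Bayes' theorem:

P(H|E) = P(E|H) × P(H) / P(E)
       = 0.6250 × 0.3143 / 0.3164
       = 0.19643750 / 0.3164
       = 0.6209

The evidence strengthens our belief in H.
Prior: 0.3143 → Posterior: 0.6209


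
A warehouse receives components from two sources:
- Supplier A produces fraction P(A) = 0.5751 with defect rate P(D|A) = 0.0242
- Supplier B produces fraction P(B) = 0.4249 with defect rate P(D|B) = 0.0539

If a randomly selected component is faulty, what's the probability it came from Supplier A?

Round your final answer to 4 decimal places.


Let A = from Supplier A, D = faulty

Given:
- P(A) = 0.5751, P(B) = 0.4249
- P(D|A) = 0.0242, P(D|B) = 0.0539

Step 1: Find P(D)
P(D) = P(D|A)P(A) + P(D|B)P(B)
     = 0.0242 × 0.5751 + 0.0539 × 0.4249
     = 0.01391742 + 0.02290211
     = 0.03681953

Step 2: Apply Bayes' theorem
P(A|D) = P(D|A)P(A) / P(D)
       = 0.01391742 / 0.03681953
       = 0.3780


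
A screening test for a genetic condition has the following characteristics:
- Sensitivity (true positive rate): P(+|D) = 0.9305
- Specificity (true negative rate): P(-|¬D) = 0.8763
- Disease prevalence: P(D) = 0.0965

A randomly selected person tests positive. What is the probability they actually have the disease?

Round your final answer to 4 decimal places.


Let D = has disease, + = positive test

Given:
- P(D) = 0.0965 (prevalence)
- P(+|D) = 0.9305 (sensitivity)
- P(-|¬D) = 0.8763 (specificity)
- P(+|¬D) = 0.1237 (false positive rate = 1 - specificity)

Step 1: Find P(+)
P(+) = P(+|D)P(D) + P(+|¬D)P(¬D)
     = 0.9305 × 0.0965 + 0.1237 × 0.9035
     = 0.08979325 + 0.11176295
     = 0.20155620

Step 2: Apply Bayes' theorem for P(D|+)
P(D|+) = P(+|D)P(D) / P(+)
       = 0.08979325 / 0.20155620
       = 0.4455


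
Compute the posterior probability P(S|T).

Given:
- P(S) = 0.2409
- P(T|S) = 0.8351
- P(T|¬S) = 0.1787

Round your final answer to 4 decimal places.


Bayes' theorem: P(S|T) = P(T|S) × P(S) / P(T)

Step 1: Calculate P(T) using law of total probability
P(T) = P(T|S)P(S) + P(T|¬S)P(¬S)
     = 0.8351 × 0.2409 + 0.1787 × 0.7591
     = 0.20117559 + 0.13565117
     = 0.33682676

Step 2: Apply Bayes' theorem
P(S|T) = P(T|S) × P(S) / P(T)
       = 0.20117559 / 0.33682676
       = 0.5973


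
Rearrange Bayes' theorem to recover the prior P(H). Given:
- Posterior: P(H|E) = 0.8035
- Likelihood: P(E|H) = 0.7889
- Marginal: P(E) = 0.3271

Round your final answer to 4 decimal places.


From Bayes' theorem: P(H|E) = P(E|H) × P(H) / P(E)

Rearranging for P(H):
P(H) = P(H|E) × P(E) / P(E|H)
     = 0.8035 × 0.3271 / 0.7889
     = 0.26282485 / 0.7889
     = 0.3332


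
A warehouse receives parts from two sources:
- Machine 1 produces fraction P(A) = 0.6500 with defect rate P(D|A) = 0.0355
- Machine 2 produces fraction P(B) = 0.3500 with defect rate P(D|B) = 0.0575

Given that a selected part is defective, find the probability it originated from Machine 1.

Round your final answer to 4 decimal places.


Let A = from Machine 1, D = defective

Given:
- P(A) = 0.6500, P(B) = 0.3500
- P(D|A) = 0.0355, P(D|B) = 0.0575

Step 1: Find P(D)
P(D) = P(D|A)P(A) + P(D|B)P(B)
     = 0.0355 × 0.6500 + 0.0575 × 0.3500
     = 0.02307500 + 0.02012500
     = 0.04320000

Step 2: Apply Bayes' theorem
P(A|D) = P(D|A)P(A) / P(D)
       = 0.02307500 / 0.04320000
       = 0.5341


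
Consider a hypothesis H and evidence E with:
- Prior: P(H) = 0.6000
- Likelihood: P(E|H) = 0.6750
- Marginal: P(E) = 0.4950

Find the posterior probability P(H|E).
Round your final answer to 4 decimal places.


Using Bayes' theorem:

P(H|E) = P(E|H) × P(H) / P(E)
       = 0.6750 × 0.6000 / 0.4950
       = 0.40500000 / 0.4950
       = 0.8182

The evidence strengthens our belief in H.
Prior: 0.6000 → Posterior: 0.8182


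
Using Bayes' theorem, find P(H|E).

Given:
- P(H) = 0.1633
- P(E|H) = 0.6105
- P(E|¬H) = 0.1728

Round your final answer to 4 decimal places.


Bayes' theorem: P(H|E) = P(E|H) × P(H) / P(E)

Step 1: Calculate P(E) using law of total probability
P(E) = P(E|H)P(H) + P(E|¬H)P(¬H)
     = 0.6105 × 0.1633 + 0.1728 × 0.8367
     = 0.09969465 + 0.14458176
     = 0.24427641

Step 2: Apply Bayes' theorem
P(H|E) = P(E|H) × P(H) / P(E)
       = 0.09969465 / 0.24427641
       = 0.4081


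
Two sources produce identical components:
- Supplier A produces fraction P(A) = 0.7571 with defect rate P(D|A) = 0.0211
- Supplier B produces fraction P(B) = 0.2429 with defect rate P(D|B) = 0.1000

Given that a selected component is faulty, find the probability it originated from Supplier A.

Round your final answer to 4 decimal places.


Let A = from Supplier A, D = faulty

Given:
- P(A) = 0.7571, P(B) = 0.2429
- P(D|A) = 0.0211, P(D|B) = 0.1000

Step 1: Find P(D)
P(D) = P(D|A)P(A) + P(D|B)P(B)
     = 0.0211 × 0.7571 + 0.1000 × 0.2429
     = 0.01597481 + 0.02429000
     = 0.04026481

Step 2: Apply Bayes' theorem
P(A|D) = P(D|A)P(A) / P(D)
       = 0.01597481 / 0.04026481
       = 0.3967


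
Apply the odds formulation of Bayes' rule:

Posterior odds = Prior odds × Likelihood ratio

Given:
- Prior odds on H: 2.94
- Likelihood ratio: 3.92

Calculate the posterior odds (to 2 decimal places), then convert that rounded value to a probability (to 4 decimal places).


Step 1: Calculate posterior odds
Posterior odds = Prior odds × LR
               = 2.94 × 3.92
               = 11.52

Step 2: Convert to probability
P(H|E) = Posterior odds / (1 + Posterior odds)
       = 11.52 / (1 + 11.52)
       = 11.52 / 12.52
       = 0.9201

The evidence increased P(H) from 0.7462 to 0.9201.


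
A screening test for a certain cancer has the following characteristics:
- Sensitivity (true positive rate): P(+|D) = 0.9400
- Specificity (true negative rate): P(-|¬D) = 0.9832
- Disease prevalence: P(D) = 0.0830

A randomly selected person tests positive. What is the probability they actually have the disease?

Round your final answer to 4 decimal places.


Let D = has disease, + = positive test

Given:
- P(D) = 0.0830 (prevalence)
- P(+|D) = 0.9400 (sensitivity)
- P(-|¬D) = 0.9832 (specificity)
- P(+|¬D) = 0.0168 (false positive rate = 1 - specificity)

Step 1: Find P(+)
P(+) = P(+|D)P(D) + P(+|¬D)P(¬D)
     = 0.9400 × 0.0830 + 0.0168 × 0.9170
     = 0.07802000 + 0.01540560
     = 0.09342560

Step 2: Apply Bayes' theorem for P(D|+)
P(D|+) = P(+|D)P(D) / P(+)
       = 0.07802000 / 0.09342560
       = 0.8351


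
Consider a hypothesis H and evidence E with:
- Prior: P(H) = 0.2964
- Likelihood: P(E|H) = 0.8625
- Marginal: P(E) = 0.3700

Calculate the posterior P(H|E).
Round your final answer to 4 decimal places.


Using Bayes' theorem:

P(H|E) = P(E|H) × P(H) / P(E)
       = 0.8625 × 0.2964 / 0.3700
       = 0.25564500 / 0.3700
       = 0.6909

The evidence strengthens our belief in H.
Prior: 0.2964 → Posterior: 0.6909


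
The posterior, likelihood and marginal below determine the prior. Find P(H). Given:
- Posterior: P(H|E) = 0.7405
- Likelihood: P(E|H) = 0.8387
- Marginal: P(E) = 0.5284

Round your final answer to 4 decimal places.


From Bayes' theorem: P(H|E) = P(E|H) × P(H) / P(E)

Rearranging for P(H):
P(H) = P(H|E) × P(E) / P(E|H)
     = 0.7405 × 0.5284 / 0.8387
     = 0.39128020 / 0.8387
     = 0.4665


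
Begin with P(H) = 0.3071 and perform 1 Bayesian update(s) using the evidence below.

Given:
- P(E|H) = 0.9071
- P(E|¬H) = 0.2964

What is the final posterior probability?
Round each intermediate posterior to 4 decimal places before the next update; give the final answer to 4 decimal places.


Sequential Bayesian updating:

Initial prior: P(H) = 0.3071

Update 1:
  P(E) = 0.9071 × 0.3071 + 0.2964 × 0.6929 = 0.27857041 + 0.20537556 = 0.48394597
  P(H|E) = 0.27857041 / 0.48394597 = 0.5756

Final posterior: 0.5756


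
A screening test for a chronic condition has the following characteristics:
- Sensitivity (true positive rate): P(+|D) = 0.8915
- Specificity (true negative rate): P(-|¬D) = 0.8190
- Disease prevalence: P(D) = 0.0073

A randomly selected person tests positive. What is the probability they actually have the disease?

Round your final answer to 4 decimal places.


Let D = has disease, + = positive test

Given:
- P(D) = 0.0073 (prevalence)
- P(+|D) = 0.8915 (sensitivity)
- P(-|¬D) = 0.8190 (specificity)
- P(+|¬D) = 0.1810 (false positive rate = 1 - specificity)

Step 1: Find P(+)
P(+) = P(+|D)P(D) + P(+|¬D)P(¬D)
     = 0.8915 × 0.0073 + 0.1810 × 0.9927
     = 0.00650795 + 0.17967870
     = 0.18618665

Step 2: Apply Bayes' theorem for P(D|+)
P(D|+) = P(+|D)P(D) / P(+)
       = 0.00650795 / 0.18618665
       = 0.0350


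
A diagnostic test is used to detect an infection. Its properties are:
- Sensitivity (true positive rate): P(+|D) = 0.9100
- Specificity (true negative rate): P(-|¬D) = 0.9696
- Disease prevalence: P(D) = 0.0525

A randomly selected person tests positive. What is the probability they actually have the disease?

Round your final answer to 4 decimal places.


Let D = has disease, + = positive test

Given:
- P(D) = 0.0525 (prevalence)
- P(+|D) = 0.9100 (sensitivity)
- P(-|¬D) = 0.9696 (specificity)
- P(+|¬D) = 0.0304 (false positive rate = 1 - specificity)

Step 1: Find P(+)
P(+) = P(+|D)P(D) + P(+|¬D)P(¬D)
     = 0.9100 × 0.0525 + 0.0304 × 0.9475
     = 0.04777500 + 0.02880400
     = 0.07657900

Step 2: Apply Bayes' theorem for P(D|+)
P(D|+) = P(+|D)P(D) / P(+)
       = 0.04777500 / 0.07657900
       = 0.6239


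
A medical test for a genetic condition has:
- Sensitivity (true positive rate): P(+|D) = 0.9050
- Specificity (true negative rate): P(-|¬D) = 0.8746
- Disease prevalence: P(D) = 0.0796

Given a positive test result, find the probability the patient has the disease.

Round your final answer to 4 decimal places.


Let D = has disease, + = positive test

Given:
- P(D) = 0.0796 (prevalence)
- P(+|D) = 0.9050 (sensitivity)
- P(-|¬D) = 0.8746 (specificity)
- P(+|¬D) = 0.1254 (false positive rate = 1 - specificity)

Step 1: Find P(+)
P(+) = P(+|D)P(D) + P(+|¬D)P(¬D)
     = 0.9050 × 0.0796 + 0.1254 × 0.9204
     = 0.07203800 + 0.11541816
     = 0.18745616

Step 2: Apply Bayes' theorem for P(D|+)
P(D|+) = P(+|D)P(D) / P(+)
       = 0.07203800 / 0.18745616
       = 0.3843


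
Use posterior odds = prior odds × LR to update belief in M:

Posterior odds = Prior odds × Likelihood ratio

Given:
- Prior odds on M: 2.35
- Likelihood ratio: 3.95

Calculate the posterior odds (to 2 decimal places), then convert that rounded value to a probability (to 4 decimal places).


Step 1: Calculate posterior odds
Posterior odds = Prior odds × LR
               = 2.35 × 3.95
               = 9.28

Step 2: Convert to probability
P(M|E) = Posterior odds / (1 + Posterior odds)
       = 9.28 / (1 + 9.28)
       = 9.28 / 10.28
       = 0.9027

The evidence increased P(M) from 0.7015 to 0.9027.


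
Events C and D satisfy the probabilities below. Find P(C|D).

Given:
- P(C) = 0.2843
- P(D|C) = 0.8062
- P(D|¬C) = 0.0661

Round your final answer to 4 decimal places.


Bayes' theorem: P(C|D) = P(D|C) × P(C) / P(D)

Step 1: Calculate P(D) using law of total probability
P(D) = P(D|C)P(C) + P(D|¬C)P(¬C)
     = 0.8062 × 0.2843 + 0.0661 × 0.7157
     = 0.22920266 + 0.04730777
     = 0.27651043

Step 2: Apply Bayes' theorem
P(C|D) = P(D|C) × P(C) / P(D)
       = 0.22920266 / 0.27651043
       = 0.8289


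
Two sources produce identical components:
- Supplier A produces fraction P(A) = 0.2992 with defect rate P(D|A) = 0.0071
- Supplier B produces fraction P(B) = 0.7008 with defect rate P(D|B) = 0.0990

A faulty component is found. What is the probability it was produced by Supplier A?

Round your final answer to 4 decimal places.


Let A = from Supplier A, D = faulty

Given:
- P(A) = 0.2992, P(B) = 0.7008
- P(D|A) = 0.0071, P(D|B) = 0.0990

Step 1: Find P(D)
P(D) = P(D|A)P(A) + P(D|B)P(B)
     = 0.0071 × 0.2992 + 0.0990 × 0.7008
     = 0.00212432 + 0.06937920
     = 0.07150352

Step 2: Apply Bayes' theorem
P(A|D) = P(D|A)P(A) / P(D)
       = 0.00212432 / 0.07150352
       = 0.0297


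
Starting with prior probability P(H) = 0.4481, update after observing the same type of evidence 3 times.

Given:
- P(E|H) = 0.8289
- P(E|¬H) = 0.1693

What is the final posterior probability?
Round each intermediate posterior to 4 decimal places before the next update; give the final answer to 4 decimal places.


Sequential Bayesian updating:

Initial prior: P(H) = 0.4481

Update 1:
  P(E) = 0.8289 × 0.4481 + 0.1693 × 0.5519 = 0.37143009 + 0.09343667 = 0.46486676
  P(H|E) = 0.37143009 / 0.46486676 = 0.7990

Update 2:
  P(E) = 0.8289 × 0.7990 + 0.1693 × 0.2010 = 0.66229110 + 0.03402930 = 0.69632040
  P(H|E) = 0.66229110 / 0.69632040 = 0.9511

Update 3:
  P(E) = 0.8289 × 0.9511 + 0.1693 × 0.0489 = 0.78836679 + 0.00827877 = 0.79664556
  P(H|E) = 0.78836679 / 0.79664556 = 0.9896

Final posterior: 0.9896


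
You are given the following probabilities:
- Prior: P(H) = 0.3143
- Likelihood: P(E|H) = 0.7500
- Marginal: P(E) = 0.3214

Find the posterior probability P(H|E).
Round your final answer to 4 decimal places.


Using Bayes' theorem:

P(H|E) = P(E|H) × P(H) / P(E)
       = 0.7500 × 0.3143 / 0.3214
       = 0.23572500 / 0.3214
       = 0.7334

The evidence strengthens our belief in H.
Prior: 0.3143 → Posterior: 0.7334


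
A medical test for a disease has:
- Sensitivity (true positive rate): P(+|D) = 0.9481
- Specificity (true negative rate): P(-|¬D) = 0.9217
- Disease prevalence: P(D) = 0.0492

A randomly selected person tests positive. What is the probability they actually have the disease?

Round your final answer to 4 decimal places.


Let D = has disease, + = positive test

Given:
- P(D) = 0.0492 (prevalence)
- P(+|D) = 0.9481 (sensitivity)
- P(-|¬D) = 0.9217 (specificity)
- P(+|¬D) = 0.0783 (false positive rate = 1 - specificity)

Step 1: Find P(+)
P(+) = P(+|D)P(D) + P(+|¬D)P(¬D)
     = 0.9481 × 0.0492 + 0.0783 × 0.9508
     = 0.04664652 + 0.07444764
     = 0.12109416

Step 2: Apply Bayes' theorem for P(D|+)
P(D|+) = P(+|D)P(D) / P(+)
       = 0.04664652 / 0.12109416
       = 0.3852


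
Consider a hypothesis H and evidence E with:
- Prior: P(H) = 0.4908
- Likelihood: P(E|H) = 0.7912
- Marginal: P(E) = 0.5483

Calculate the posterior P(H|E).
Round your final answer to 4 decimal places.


Using Bayes' theorem:

P(H|E) = P(E|H) × P(H) / P(E)
       = 0.7912 × 0.4908 / 0.5483
       = 0.38832096 / 0.5483
       = 0.7082

The evidence strengthens our belief in H.
Prior: 0.4908 → Posterior: 0.7082


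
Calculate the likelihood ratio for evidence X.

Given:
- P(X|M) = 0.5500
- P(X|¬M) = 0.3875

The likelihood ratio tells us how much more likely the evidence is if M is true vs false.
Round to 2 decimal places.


Likelihood Ratio (LR) = P(X|M) / P(X|¬M)

LR = 0.5500 / 0.3875
   = 1.42

The evidence is 1.42 times more likely if M is true than if M is false.
Because LR exceeds 1, X is evidence for M.


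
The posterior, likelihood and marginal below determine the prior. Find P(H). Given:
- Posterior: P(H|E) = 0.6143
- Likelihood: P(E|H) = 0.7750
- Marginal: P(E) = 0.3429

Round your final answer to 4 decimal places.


From Bayes' theorem: P(H|E) = P(E|H) × P(H) / P(E)

Rearranging for P(H):
P(H) = P(H|E) × P(E) / P(E|H)
     = 0.6143 × 0.3429 / 0.7750
     = 0.21064347 / 0.7750
     = 0.2718


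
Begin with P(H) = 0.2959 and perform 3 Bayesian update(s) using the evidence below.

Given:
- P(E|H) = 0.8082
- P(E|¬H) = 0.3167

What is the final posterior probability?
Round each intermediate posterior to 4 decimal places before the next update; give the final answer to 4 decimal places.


Sequential Bayesian updating:

Initial prior: P(H) = 0.2959

Update 1:
  P(E) = 0.8082 × 0.2959 + 0.3167 × 0.7041 = 0.23914638 + 0.22298847 = 0.46213485
  P(H|E) = 0.23914638 / 0.46213485 = 0.5175

Update 2:
  P(E) = 0.8082 × 0.5175 + 0.3167 × 0.4825 = 0.41824350 + 0.15280775 = 0.57105125
  P(H|E) = 0.41824350 / 0.57105125 = 0.7324

Update 3:
  P(E) = 0.8082 × 0.7324 + 0.3167 × 0.2676 = 0.59192568 + 0.08474892 = 0.67667460
  P(H|E) = 0.59192568 / 0.67667460 = 0.8748

Final posterior: 0.8748


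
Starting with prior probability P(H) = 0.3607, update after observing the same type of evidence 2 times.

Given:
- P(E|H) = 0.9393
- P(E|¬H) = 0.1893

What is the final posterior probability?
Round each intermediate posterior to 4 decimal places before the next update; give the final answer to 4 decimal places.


Sequential Bayesian updating:

Initial prior: P(H) = 0.3607

Update 1:
  P(E) = 0.9393 × 0.3607 + 0.1893 × 0.6393 = 0.33880551 + 0.12101949 = 0.45982500
  P(H|E) = 0.33880551 / 0.45982500 = 0.7368

Update 2:
  P(E) = 0.9393 × 0.7368 + 0.1893 × 0.2632 = 0.69207624 + 0.04982376 = 0.74190000
  P(H|E) = 0.69207624 / 0.74190000 = 0.9328

Final posterior: 0.9328


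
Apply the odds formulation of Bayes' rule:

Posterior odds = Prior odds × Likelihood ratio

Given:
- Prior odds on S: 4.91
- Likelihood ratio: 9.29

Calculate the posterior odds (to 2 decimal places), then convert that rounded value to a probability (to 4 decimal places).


Step 1: Calculate posterior odds
Posterior odds = Prior odds × LR
               = 4.91 × 9.29
               = 45.61

Step 2: Convert to probability
P(S|E) = Posterior odds / (1 + Posterior odds)
       = 45.61 / (1 + 45.61)
       = 45.61 / 46.61
       = 0.9785

The evidence increased P(S) from 0.8308 to 0.9785.


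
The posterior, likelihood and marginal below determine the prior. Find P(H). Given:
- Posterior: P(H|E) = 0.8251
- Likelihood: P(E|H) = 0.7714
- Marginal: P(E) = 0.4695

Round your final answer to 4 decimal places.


From Bayes' theorem: P(H|E) = P(E|H) × P(H) / P(E)

Rearranging for P(H):
P(H) = P(H|E) × P(E) / P(E|H)
     = 0.8251 × 0.4695 / 0.7714
     = 0.38738445 / 0.7714
     = 0.5022


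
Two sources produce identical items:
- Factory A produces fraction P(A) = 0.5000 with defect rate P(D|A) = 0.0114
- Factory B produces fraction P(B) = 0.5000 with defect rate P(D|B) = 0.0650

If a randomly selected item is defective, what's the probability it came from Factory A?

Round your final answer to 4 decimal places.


Let A = from Factory A, D = defective

Given:
- P(A) = 0.5000, P(B) = 0.5000
- P(D|A) = 0.0114, P(D|B) = 0.0650

Step 1: Find P(D)
P(D) = P(D|A)P(A) + P(D|B)P(B)
     = 0.0114 × 0.5000 + 0.0650 × 0.5000
     = 0.00570000 + 0.03250000
     = 0.03820000

Step 2: Apply Bayes' theorem
P(A|D) = P(D|A)P(A) / P(D)
       = 0.00570000 / 0.03820000
       = 0.1492


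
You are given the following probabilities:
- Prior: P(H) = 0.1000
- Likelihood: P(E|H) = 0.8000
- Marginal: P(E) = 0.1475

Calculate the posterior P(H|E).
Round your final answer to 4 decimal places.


Using Bayes' theorem:

P(H|E) = P(E|H) × P(H) / P(E)
       = 0.8000 × 0.1000 / 0.1475
       = 0.08000000 / 0.1475
       = 0.5424

The evidence strengthens our belief in H.
Prior: 0.1000 → Posterior: 0.5424


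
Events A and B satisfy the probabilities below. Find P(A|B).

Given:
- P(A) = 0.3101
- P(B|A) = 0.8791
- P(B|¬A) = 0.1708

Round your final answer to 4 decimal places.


Bayes' theorem: P(A|B) = P(B|A) × P(A) / P(B)

Step 1: Calculate P(B) using law of total probability
P(B) = P(B|A)P(A) + P(B|¬A)P(¬A)
     = 0.8791 × 0.3101 + 0.1708 × 0.6899
     = 0.27260891 + 0.11783492
     = 0.39044383

Step 2: Apply Bayes' theorem
P(A|B) = P(B|A) × P(A) / P(B)
       = 0.27260891 / 0.39044383
       = 0.6982


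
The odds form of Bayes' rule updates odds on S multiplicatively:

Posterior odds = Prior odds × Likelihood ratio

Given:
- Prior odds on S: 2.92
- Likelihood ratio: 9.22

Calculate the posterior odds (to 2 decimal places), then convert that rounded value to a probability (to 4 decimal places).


Step 1: Calculate posterior odds
Posterior odds = Prior odds × LR
               = 2.92 × 9.22
               = 26.92

Step 2: Convert to probability
P(S|E) = Posterior odds / (1 + Posterior odds)
       = 26.92 / (1 + 26.92)
       = 26.92 / 27.92
       = 0.9642

The evidence increased P(S) from 0.7449 to 0.9642.


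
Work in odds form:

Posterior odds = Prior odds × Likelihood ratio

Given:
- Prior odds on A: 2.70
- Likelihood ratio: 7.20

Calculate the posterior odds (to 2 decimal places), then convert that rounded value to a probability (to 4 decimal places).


Step 1: Calculate posterior odds
Posterior odds = Prior odds × LR
               = 2.70 × 7.20
               = 19.44

Step 2: Convert to probability
P(A|E) = Posterior odds / (1 + Posterior odds)
       = 19.44 / (1 + 19.44)
       = 19.44 / 20.44
       = 0.9511

The evidence increased P(A) from 0.7297 to 0.9511.


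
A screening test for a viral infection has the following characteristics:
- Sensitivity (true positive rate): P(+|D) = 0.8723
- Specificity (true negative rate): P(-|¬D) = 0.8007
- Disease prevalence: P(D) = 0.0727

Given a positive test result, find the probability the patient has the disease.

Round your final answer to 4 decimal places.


Let D = has disease, + = positive test

Given:
- P(D) = 0.0727 (prevalence)
- P(+|D) = 0.8723 (sensitivity)
- P(-|¬D) = 0.8007 (specificity)
- P(+|¬D) = 0.1993 (false positive rate = 1 - specificity)

Step 1: Find P(+)
P(+) = P(+|D)P(D) + P(+|¬D)P(¬D)
     = 0.8723 × 0.0727 + 0.1993 × 0.9273
     = 0.06341621 + 0.18481089
     = 0.24822710

Step 2: Apply Bayes' theorem for P(D|+)
P(D|+) = P(+|D)P(D) / P(+)
       = 0.06341621 / 0.24822710
       = 0.2555


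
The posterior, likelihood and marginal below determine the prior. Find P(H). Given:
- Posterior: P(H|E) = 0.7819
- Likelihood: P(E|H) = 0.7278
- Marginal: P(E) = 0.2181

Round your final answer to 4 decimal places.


From Bayes' theorem: P(H|E) = P(E|H) × P(H) / P(E)

Rearranging for P(H):
P(H) = P(H|E) × P(E) / P(E|H)
     = 0.7819 × 0.2181 / 0.7278
     = 0.17053239 / 0.7278
     = 0.2343


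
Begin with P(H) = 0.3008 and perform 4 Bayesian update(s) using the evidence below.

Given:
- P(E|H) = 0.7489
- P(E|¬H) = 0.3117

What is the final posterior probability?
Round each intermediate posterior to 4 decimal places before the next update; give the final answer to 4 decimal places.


Sequential Bayesian updating:

Initial prior: P(H) = 0.3008

Update 1:
  P(E) = 0.7489 × 0.3008 + 0.3117 × 0.6992 = 0.22526912 + 0.21794064 = 0.44320976
  P(H|E) = 0.22526912 / 0.44320976 = 0.5083

Update 2:
  P(E) = 0.7489 × 0.5083 + 0.3117 × 0.4917 = 0.38066587 + 0.15326289 = 0.53392876
  P(H|E) = 0.38066587 / 0.53392876 = 0.7130

Update 3:
  P(E) = 0.7489 × 0.7130 + 0.3117 × 0.2870 = 0.53396570 + 0.08945790 = 0.62342360
  P(H|E) = 0.53396570 / 0.62342360 = 0.8565

Update 4:
  P(E) = 0.7489 × 0.8565 + 0.3117 × 0.1435 = 0.64143285 + 0.04472895 = 0.68616180
  P(H|E) = 0.64143285 / 0.68616180 = 0.9348

Final posterior: 0.9348


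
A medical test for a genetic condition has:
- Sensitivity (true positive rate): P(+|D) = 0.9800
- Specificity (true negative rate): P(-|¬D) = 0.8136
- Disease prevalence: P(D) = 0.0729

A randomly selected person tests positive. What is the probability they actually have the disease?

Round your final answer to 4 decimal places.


Let D = has disease, + = positive test

Given:
- P(D) = 0.0729 (prevalence)
- P(+|D) = 0.9800 (sensitivity)
- P(-|¬D) = 0.8136 (specificity)
- P(+|¬D) = 0.1864 (false positive rate = 1 - specificity)

Step 1: Find P(+)
P(+) = P(+|D)P(D) + P(+|¬D)P(¬D)
     = 0.9800 × 0.0729 + 0.1864 × 0.9271
     = 0.07144200 + 0.17281144
     = 0.24425344

Step 2: Apply Bayes' theorem for P(D|+)
P(D|+) = P(+|D)P(D) / P(+)
       = 0.07144200 / 0.24425344
       = 0.2925


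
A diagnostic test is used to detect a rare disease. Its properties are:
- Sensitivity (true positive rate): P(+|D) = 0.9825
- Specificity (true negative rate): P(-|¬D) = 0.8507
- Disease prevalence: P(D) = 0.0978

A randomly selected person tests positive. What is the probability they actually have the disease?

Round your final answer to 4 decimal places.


Let D = has disease, + = positive test

Given:
- P(D) = 0.0978 (prevalence)
- P(+|D) = 0.9825 (sensitivity)
- P(-|¬D) = 0.8507 (specificity)
- P(+|¬D) = 0.1493 (false positive rate = 1 - specificity)

Step 1: Find P(+)
P(+) = P(+|D)P(D) + P(+|¬D)P(¬D)
     = 0.9825 × 0.0978 + 0.1493 × 0.9022
     = 0.09608850 + 0.13469846
     = 0.23078696

Step 2: Apply Bayes' theorem for P(D|+)
P(D|+) = P(+|D)P(D) / P(+)
       = 0.09608850 / 0.23078696
       = 0.4164


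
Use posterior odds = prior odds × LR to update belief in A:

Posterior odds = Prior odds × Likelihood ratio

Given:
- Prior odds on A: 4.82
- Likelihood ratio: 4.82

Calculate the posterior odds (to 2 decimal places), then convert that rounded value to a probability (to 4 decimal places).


Step 1: Calculate posterior odds
Posterior odds = Prior odds × LR
               = 4.82 × 4.82
               = 23.23

Step 2: Convert to probability
P(A|E) = Posterior odds / (1 + Posterior odds)
       = 23.23 / (1 + 23.23)
       = 23.23 / 24.23
       = 0.9587

The evidence increased P(A) from 0.8282 to 0.9587.


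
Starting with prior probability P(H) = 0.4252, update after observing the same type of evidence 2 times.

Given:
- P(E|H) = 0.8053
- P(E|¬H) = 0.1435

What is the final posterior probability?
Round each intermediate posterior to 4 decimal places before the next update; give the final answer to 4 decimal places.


Sequential Bayesian updating:

Initial prior: P(H) = 0.4252

Update 1:
  P(E) = 0.8053 × 0.4252 + 0.1435 × 0.5748 = 0.34241356 + 0.08248380 = 0.42489736
  P(H|E) = 0.34241356 / 0.42489736 = 0.8059

Update 2:
  P(E) = 0.8053 × 0.8059 + 0.1435 × 0.1941 = 0.64899127 + 0.02785335 = 0.67684462
  P(H|E) = 0.64899127 / 0.67684462 = 0.9588

Final posterior: 0.9588


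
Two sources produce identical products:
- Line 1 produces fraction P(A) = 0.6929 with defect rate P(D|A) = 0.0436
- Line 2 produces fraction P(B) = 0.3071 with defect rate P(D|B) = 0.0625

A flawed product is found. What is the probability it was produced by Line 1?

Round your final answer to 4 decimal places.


Let A = from Line 1, D = flawed

Given:
- P(A) = 0.6929, P(B) = 0.3071
- P(D|A) = 0.0436, P(D|B) = 0.0625

Step 1: Find P(D)
P(D) = P(D|A)P(A) + P(D|B)P(B)
     = 0.0436 × 0.6929 + 0.0625 × 0.3071
     = 0.03021044 + 0.01919375
     = 0.04940419

Step 2: Apply Bayes' theorem
P(A|D) = P(D|A)P(A) / P(D)
       = 0.03021044 / 0.04940419
       = 0.6115


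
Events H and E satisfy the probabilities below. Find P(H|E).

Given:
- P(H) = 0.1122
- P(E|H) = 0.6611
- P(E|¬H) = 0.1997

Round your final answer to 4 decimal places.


Bayes' theorem: P(H|E) = P(E|H) × P(H) / P(E)

Step 1: Calculate P(E) using law of total probability
P(E) = P(E|H)P(H) + P(E|¬H)P(¬H)
     = 0.6611 × 0.1122 + 0.1997 × 0.8878
     = 0.07417542 + 0.17729366
     = 0.25146908

Step 2: Apply Bayes' theorem
P(H|E) = P(E|H) × P(H) / P(E)
       = 0.07417542 / 0.25146908
       = 0.2950


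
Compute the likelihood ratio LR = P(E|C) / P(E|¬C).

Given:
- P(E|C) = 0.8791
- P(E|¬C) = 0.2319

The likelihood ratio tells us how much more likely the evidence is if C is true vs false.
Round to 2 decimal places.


Likelihood Ratio (LR) = P(E|C) / P(E|¬C)

LR = 0.8791 / 0.2319
   = 3.79

The evidence is 3.79 times more likely if C is true than if C is false.
Because LR exceeds 1, E is evidence for C.


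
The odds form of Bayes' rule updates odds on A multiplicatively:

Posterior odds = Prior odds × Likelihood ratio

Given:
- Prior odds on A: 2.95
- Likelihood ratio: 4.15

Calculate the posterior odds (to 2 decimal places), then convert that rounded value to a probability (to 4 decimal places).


Step 1: Calculate posterior odds
Posterior odds = Prior odds × LR
               = 2.95 × 4.15
               = 12.24

Step 2: Convert to probability
P(A|E) = Posterior odds / (1 + Posterior odds)
       = 12.24 / (1 + 12.24)
       = 12.24 / 13.24
       = 0.9245

The evidence increased P(A) from 0.7468 to 0.9245.


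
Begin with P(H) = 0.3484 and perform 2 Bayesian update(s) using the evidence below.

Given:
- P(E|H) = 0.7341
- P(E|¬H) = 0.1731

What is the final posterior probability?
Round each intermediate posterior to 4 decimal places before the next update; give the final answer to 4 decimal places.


Sequential Bayesian updating:

Initial prior: P(H) = 0.3484

Update 1:
  P(E) = 0.7341 × 0.3484 + 0.1731 × 0.6516 = 0.25576044 + 0.11279196 = 0.36855240
  P(H|E) = 0.25576044 / 0.36855240 = 0.6940

Update 2:
  P(E) = 0.7341 × 0.6940 + 0.1731 × 0.3060 = 0.50946540 + 0.05296860 = 0.56243400
  P(H|E) = 0.50946540 / 0.56243400 = 0.9058

Final posterior: 0.9058


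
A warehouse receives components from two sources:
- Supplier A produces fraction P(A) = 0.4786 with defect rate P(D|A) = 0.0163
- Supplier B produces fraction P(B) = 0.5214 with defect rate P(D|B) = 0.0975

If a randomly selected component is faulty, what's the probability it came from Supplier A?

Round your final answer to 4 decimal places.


Let A = from Supplier A, D = faulty

Given:
- P(A) = 0.4786, P(B) = 0.5214
- P(D|A) = 0.0163, P(D|B) = 0.0975

Step 1: Find P(D)
P(D) = P(D|A)P(A) + P(D|B)P(B)
     = 0.0163 × 0.4786 + 0.0975 × 0.5214
     = 0.00780118 + 0.05083650
     = 0.05863768

Step 2: Apply Bayes' theorem
P(A|D) = P(D|A)P(A) / P(D)
       = 0.00780118 / 0.05863768
       = 0.1330
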